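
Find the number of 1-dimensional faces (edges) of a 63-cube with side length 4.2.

An n-cube has n·2^(n-1) edges. With n = 63: 63·4611686018427387904 = 290536219160925437952.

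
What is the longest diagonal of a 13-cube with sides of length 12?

d = √(12² + 12² + ... + 12²) [13 terms] = √(13·12²) = 12√13 ≈ 43.2666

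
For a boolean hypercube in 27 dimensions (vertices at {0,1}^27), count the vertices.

The 27-cube has 2^27 = 134217728 vertices.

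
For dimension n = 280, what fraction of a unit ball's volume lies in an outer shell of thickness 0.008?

1 - (1-0.008)^280 ≈ 0.894496 ≈ 89.45%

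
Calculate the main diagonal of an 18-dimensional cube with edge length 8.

d = √(8² + 8² + ... + 8²) [18 terms] = √(18·8²) = 8√18 ≈ 33.9411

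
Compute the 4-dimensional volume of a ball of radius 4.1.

Volume = π^{4/2}·(4.1)^4/Γ(3) ≈ 1394.46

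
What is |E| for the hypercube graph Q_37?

Each of the 2^37 = 137438953472 vertices has degree 37; total edges = 37·2^37/2 = 2542620639232.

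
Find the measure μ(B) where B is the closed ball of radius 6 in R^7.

V_7(6) = π^(7/2) · (6)^7 / Γ(7/2 + 1) = 1492992·π^3/35 ≈ 1.32263e+06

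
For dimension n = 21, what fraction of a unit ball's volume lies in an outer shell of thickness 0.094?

1 - (1-0.094)^21 ≈ 0.874197 ≈ 87.42%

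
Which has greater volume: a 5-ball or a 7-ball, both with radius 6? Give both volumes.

V_5(6) ≈ 40931.2. V_7(6) ≈ 1.32263e+06. The 7-ball is larger.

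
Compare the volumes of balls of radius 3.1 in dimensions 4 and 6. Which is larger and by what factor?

V_4(3.1) ≈ 455.739, V_6(3.1) ≈ 4586.36. The 6-ball is larger by a factor of 10.06.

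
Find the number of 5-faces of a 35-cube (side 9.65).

An n-cube has C(n,k)·2^(n-k) k-faces. Here C(35,5)·2^30 = 324632·1073741824 = 348570955808768.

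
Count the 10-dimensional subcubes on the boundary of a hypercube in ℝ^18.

Number of 10-faces = C(18,10) · 2^(18-10) = 43758 · 256 = 11202048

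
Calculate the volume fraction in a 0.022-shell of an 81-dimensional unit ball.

V(inner)/V(outer) = ((1-0.022)/1)^81 ≈ 0.165, so the shell fraction is 0.835014.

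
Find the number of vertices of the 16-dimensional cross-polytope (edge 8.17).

The vertices are ±e_1, ..., ±e_16, so there are 2·16 = 32.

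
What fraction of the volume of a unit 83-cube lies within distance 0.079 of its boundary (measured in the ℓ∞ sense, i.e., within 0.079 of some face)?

The inner cube has side 1-2·0.079 = 0.842 and volume (0.842)^83 ≈ 6.323e-07, so the shell holds 0.9999993677 of the volume.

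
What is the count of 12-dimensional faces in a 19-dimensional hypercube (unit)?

Choose 12 of 19 axes to span the face (C(19,12) = 50388 ways), then fix each of the remaining 7 coordinates at one of its two extreme values (2^7 = 128 ways): 50388·128 = 6449664.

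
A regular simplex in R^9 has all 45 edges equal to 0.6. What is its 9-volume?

V_9 = √(10) · 0.6^9 / (9! · 2^(9/2)) ≈ 3.88118e-09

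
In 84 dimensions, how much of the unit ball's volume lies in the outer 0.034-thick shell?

Shell fraction = 1 - (1-0.034)^84 ≈ 0.945289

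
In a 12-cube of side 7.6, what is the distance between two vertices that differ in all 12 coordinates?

The space diagonal of an n-cube of side s is s√n. Here 7.6·√12 ≈ 26.3272.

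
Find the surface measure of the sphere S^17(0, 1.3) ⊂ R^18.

S = n·V_n(r)/r = 18·V_18(1.3)/1.3 (volume-to-surface relation), giving 127.907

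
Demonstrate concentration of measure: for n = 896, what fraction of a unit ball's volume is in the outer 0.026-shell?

1 - (1-0.026)^896 ≈ 1 - 5.608e-11 ≈ (100 - 5.61e-09)%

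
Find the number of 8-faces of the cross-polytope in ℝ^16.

f_8(16-orthoplex) = 2^9 · (16 choose 9) = 5857280.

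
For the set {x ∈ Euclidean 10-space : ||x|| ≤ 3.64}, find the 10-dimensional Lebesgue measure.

V_10(3.64) = π^(10/2) · (3.64)^10 / Γ(10/2 + 1) ≈ 1.04131e+06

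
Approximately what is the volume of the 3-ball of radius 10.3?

V_3(10.3) = π^(3/2) · (10.3)^3 / Γ(3/2 + 1) ≈ 4577.2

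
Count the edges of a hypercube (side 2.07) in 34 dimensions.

The 34-cube has n·2^(n-1) = 34·2^33 = 34·8589934592 = 292057776128 edges.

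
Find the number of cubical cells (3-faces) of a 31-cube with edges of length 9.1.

Choose 3 of 31 axes to span the face (C(31,3) = 4495 ways), then fix each of the remaining 28 coordinates at one of its two extreme values (2^28 = 268435456 ways): 4495·268435456 = 1206617374720.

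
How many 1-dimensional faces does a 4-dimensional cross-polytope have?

An n-cross-polytope has 2^(k+1)·C(n,k+1) k-faces. Here 2^2·C(4,2) = 4·6 = 24.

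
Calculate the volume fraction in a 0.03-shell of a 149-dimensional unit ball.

V(inner)/V(outer) = ((1-0.03)/1)^149 ≈ 0.01069, so the shell fraction is 0.98931.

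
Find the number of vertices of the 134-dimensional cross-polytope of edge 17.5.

An n-cross-polytope has 2n vertices; here n = 134, giving 268.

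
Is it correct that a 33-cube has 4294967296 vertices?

False. The 33-cube has 2^33 = 8589934592 vertices.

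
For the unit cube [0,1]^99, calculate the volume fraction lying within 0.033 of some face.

1 - (1 - 2·0.033)^99 = 1 - 0.934^99 ≈ 0.99884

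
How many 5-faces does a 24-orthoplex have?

Number of 5-faces = 2^(5+1) · C(24,5+1) = 64 · 134596 = 8614144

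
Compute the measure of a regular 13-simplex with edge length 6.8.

V = (6.8^13 / 13!) · √((13+1) / 2^13) ≈ 0.44127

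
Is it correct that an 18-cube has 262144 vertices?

True. The 18-cube has 2^18 = 262144 vertices.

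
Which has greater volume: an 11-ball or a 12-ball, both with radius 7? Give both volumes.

V_11(7) ≈ 3.72549e+09. V_12(7) ≈ 1.84818e+10. The 12-ball is larger.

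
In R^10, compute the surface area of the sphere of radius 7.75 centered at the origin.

|∂B_10(7.75)| ≈ 2.57207e+09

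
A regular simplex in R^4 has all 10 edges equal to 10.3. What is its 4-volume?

Volume = 10.3^4 · √(5/2^4) / 4! ≈ 262.158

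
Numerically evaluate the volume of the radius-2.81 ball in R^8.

Volume = π^{8/2}·(2.81)^8/Γ(5) ≈ 15777.5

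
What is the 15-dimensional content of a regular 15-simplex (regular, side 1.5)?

V = (1.5^15 / 15!) · √((15+1) / 2^15) ≈ 7.39953e-12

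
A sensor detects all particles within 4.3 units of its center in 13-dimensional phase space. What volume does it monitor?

Volume = π^{13/2}·(4.3)^13/Γ(15/2) ≈ 1.5647e+08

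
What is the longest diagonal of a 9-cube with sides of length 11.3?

||(11.3,11.3,...,11.3)|| = √(9)·11.3 = 33.9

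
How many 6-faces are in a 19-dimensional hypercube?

Choose 6 of 19 axes to span the face (C(19,6) = 27132 ways), then fix each of the remaining 13 coordinates at one of its two extreme values (2^13 = 8192 ways): 27132·8192 = 222265344.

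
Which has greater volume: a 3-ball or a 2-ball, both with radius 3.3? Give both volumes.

V_3(3.3) ≈ 150.533. V_2(3.3) ≈ 34.2119. The 3-ball is larger.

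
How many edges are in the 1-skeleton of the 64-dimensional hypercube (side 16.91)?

The 64-cube has n·2^(n-1) = 64·2^63 = 64·9223372036854775808 = 590295810358705651712 edges.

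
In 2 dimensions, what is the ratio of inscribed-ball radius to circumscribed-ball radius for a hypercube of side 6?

Ratio = (s/2)/(s√2/2) = 2^(-1/2) ≈ 0.707107.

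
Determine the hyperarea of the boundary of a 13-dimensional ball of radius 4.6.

S = n·V_n(r)/r = 13·V_13(4.6)/4.6 (volume-to-surface relation), giving 1.06262e+09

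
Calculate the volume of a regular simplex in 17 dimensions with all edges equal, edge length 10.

V = (10^17 / 17!) · √((17+1) / 2^17) ≈ 3.29468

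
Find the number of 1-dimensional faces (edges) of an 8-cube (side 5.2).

Each of the 2^8 = 256 vertices has degree 8; total edges = 8·2^8/2 = 1024.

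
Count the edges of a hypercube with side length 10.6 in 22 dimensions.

Each of the 2^22 = 4194304 vertices has degree 22; total edges = 22·2^22/2 = 46137344.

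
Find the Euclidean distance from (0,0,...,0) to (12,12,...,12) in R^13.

d = √(12² + 12² + ... + 12²) [13 terms] = √(13·12²) = 12√13 ≈ 43.2666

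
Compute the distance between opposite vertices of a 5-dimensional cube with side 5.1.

The space diagonal of an n-cube of side s is s√n. Here 5.1·√5 ≈ 11.4039.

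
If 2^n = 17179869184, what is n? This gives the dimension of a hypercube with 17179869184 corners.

Since 2^n = 17179869184, we have n = 34.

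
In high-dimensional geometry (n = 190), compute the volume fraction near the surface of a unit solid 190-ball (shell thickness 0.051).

1 - (1-0.051)^190 ≈ 0.999952 ≈ 99.995207%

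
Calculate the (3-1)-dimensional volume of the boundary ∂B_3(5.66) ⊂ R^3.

|∂B_3(5.66)| = 4πr² = 4π·(5.66)² ≈ 402.571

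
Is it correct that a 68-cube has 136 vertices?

False. The 68-cube has 2^68 = 295147905179352825856 vertices.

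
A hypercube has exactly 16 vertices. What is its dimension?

The n-cube has 2^n vertices, and 16 = 2^4, so n = 4.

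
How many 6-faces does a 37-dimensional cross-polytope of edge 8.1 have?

Number of 6-faces = 2^(6+1) · C(37,6+1) = 128 · 10295472 = 1317820416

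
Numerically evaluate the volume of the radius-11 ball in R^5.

V_5(11) = π^(5/2) · (11)^5 / Γ(5/2 + 1) = 1288408·π^2/15 ≈ 847738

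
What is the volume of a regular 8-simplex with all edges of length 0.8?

V = (0.8^8 / 8!) · √((8+1) / 2^8) ≈ 7.8019e-07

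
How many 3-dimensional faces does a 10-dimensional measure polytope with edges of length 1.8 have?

An n-cube has C(n,k)·2^(n-k) k-faces. Here C(10,3)·2^7 = 120·128 = 15360.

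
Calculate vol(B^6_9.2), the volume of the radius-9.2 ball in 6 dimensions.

V_6(9.2) = π^(6/2) · (9.2)^6 / Γ(6/2 + 1) ≈ 3.13347e+06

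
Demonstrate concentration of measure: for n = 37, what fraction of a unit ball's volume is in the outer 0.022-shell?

1 - (1-0.022)^37 ≈ 0.560926 ≈ 56.09%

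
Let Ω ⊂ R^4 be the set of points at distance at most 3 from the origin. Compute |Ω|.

V_4(3) = π^(4/2) · (3)^4 / Γ(4/2 + 1) = 81·π^2/2 ≈ 399.719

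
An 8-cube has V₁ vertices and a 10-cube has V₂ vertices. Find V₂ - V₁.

V₁ = 2^8 = 256. V₂ = 2^10 = 1024. V₂ - V₁ = 768.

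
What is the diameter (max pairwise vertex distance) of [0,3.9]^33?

||(3.9,3.9,...,3.9)|| = √(33)·3.9 ≈ 22.4038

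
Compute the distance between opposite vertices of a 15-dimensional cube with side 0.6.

d = √(0.6² + 0.6² + ... + 0.6²) [15 terms] = √(15·0.6²) = 0.6√15 ≈ 2.32379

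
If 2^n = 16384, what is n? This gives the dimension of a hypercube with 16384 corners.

2^n = 16384 ⇒ n = log_2(16384) = 14.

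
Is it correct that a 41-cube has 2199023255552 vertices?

True. The 41-cube has 2^41 = 2199023255552 vertices.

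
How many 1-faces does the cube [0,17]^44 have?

Each of the 2^44 = 17592186044416 vertices has degree 44; total edges = 44·2^44/2 = 387028092977152.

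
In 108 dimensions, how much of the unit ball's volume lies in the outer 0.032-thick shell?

V(inner)/V(outer) = ((1-0.032)/1)^108 ≈ 0.02982, so the shell fraction is 0.970178.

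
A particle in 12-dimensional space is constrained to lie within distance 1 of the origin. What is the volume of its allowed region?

Volume = π^{12/2}·(1)^12/Γ(7) = π^6/720 ≈ 1.33526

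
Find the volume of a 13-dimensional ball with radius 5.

Volume = π^{13/2}·(5)^13/Γ(15/2) = 31250000000·π^6/27027 ≈ 1.11161e+09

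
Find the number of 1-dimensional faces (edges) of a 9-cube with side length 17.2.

An n-cube has n·2^(n-1) edges. With n = 9: 9·256 = 2304.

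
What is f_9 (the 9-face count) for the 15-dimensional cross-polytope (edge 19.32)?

Each 9-face is the convex hull of 10 vertices, one chosen as ±e_i from each of 10 distinct axes: 2^10·C(15,10) = 3075072.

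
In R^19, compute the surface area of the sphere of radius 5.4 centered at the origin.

S_19(5.4) = 2·π^(19/2)·(5.4)^18 / Γ(19/2) ≈ 1.35029e+13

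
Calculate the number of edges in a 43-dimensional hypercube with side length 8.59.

Number of 1-faces = C(43,1)·2^(43-1) = 43·4398046511104 = 189115999977472.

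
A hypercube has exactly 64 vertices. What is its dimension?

n = log_2(64) = 6.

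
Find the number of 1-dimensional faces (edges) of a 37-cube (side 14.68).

Each of the 2^37 = 137438953472 vertices has degree 37; total edges = 37·2^37/2 = 2542620639232.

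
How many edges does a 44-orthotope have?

The 44-cube has n·2^(n-1) = 44·2^43 = 44·8796093022208 = 387028092977152 edges.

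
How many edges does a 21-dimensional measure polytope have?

An n-cube has n·2^(n-1) edges. With n = 21: 21·1048576 = 22020096.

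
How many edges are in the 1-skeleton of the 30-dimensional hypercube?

Each of the 2^30 = 1073741824 vertices has degree 30; total edges = 30·2^30/2 = 16106127360.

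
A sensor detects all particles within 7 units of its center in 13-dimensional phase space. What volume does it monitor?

V = 1771684761728·π^6/19305 ≈ 8.82299e+10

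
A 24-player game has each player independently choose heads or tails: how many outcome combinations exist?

An n-cube has 2^n vertices; for n = 24 that is 2^24 = 16777216.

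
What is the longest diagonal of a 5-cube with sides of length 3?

||(3,3,...,3)|| = √(5)·3 ≈ 6.7082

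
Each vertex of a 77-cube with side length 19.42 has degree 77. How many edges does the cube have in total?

Each of the 2^77 = 151115727451828646838272 vertices has degree 77; total edges = 77·2^77/2 = 5817955506895402903273472.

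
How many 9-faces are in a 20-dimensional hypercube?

Choose 9 of 20 axes to span the face (C(20,9) = 167960 ways), then fix each of the remaining 11 coordinates at one of its two extreme values (2^11 = 2048 ways): 167960·2048 = 343982080.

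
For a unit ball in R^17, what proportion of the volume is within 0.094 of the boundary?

V(inner)/V(outer) = ((1-0.094)/1)^17 ≈ 0.1867, so the shell fraction is 0.813285.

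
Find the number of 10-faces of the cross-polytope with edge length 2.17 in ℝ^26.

f_10(26-orthoplex) = 2^11 · (26 choose 11) = 15823175680.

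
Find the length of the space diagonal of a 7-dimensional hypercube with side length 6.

The space diagonal of an n-cube of side s is s√n. Here 6·√7 ≈ 15.8745.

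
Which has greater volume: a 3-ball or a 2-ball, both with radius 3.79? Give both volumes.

V_3(3.79) ≈ 228.037. V_2(3.79) ≈ 45.1262. The 3-ball is larger.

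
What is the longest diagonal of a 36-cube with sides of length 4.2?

The space diagonal of an n-cube of side s is s√n. Here 4.2·√36 = 25.2.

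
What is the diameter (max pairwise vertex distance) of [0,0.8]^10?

The space diagonal of an n-cube of side s is s√n. Here 0.8·√10 ≈ 2.52982.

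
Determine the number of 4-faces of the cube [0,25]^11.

f_4(11-cube) = (11 choose 4) · 2^7 = 42240.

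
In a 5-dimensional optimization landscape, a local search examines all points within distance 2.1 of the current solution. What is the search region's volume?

V_5(2.1) = π^(5/2) · (2.1)^5 / Γ(5/2 + 1) ≈ 214.978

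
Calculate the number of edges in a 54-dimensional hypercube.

An n-cube has n·2^(n-1) edges. With n = 54: 54·9007199254740992 = 486388759756013568.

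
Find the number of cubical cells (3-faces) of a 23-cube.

An n-cube has C(n,k)·2^(n-k) k-faces. Here C(23,3)·2^20 = 1771·1048576 = 1857028096.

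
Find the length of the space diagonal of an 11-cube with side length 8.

||(8,8,...,8)|| = √(11)·8 ≈ 26.533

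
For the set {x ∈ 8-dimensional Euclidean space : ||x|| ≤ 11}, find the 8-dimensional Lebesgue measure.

Volume = π^{8/2}·(11)^8/Γ(5) = 214358881·π^4/24 ≈ 8.70021e+08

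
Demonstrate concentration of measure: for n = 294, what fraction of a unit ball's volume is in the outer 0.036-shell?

1 - (1-0.036)^294 ≈ 0.999979 ≈ 99.997917%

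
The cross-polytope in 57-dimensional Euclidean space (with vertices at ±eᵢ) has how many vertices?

The vertices are ±e_1, ..., ±e_57, so there are 2·57 = 114.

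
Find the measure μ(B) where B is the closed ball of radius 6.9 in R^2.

V_2(6.9) = π^(2/2) · (6.9)^2 / Γ(2/2 + 1) ≈ 149.571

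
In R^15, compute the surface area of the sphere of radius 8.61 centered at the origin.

|∂B_15(8.61)| ≈ 7.03988e+13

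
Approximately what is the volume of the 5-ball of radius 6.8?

The n-ball volume is π^(n/2)·r^n/Γ(n/2+1). With n=5, r=6.8: V ≈ 76532.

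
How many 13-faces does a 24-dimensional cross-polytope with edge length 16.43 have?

Number of 13-faces = 2^(13+1) · C(24,13+1) = 16384 · 1961256 = 32133218304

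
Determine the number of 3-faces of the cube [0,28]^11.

An n-cube has C(n,k)·2^(n-k) k-faces. Here C(11,3)·2^8 = 165·256 = 42240.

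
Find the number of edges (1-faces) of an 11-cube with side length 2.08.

Number of 1-faces = C(11,1) · 2^(11-1) = 11 · 1024 = 11264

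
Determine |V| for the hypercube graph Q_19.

Number of vertices = 2^19 = 524288.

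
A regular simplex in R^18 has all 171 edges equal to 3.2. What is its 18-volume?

V_18 = √(19) · 3.2^18 / (18! · 2^(18/2)) ≈ 1.64613e-09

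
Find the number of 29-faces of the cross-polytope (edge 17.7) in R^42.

Number of 29-faces = 2^(29+1) · C(42,29+1) = 1073741824 · 11058116888 = 11873562597326323712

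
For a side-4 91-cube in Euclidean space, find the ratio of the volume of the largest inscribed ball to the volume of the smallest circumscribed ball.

V_in / V_out = (r_in/r_out)^91 = (1/√91)^91 = 91^(-91/2) ≈ 7.30494e-90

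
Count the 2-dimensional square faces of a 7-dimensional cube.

Number of 2-faces = C(7,2) · 2^(7-2) = 21 · 32 = 672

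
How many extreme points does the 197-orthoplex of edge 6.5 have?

An n-cross-polytope has 2n vertices; here n = 197, giving 394.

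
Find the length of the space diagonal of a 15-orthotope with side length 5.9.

d = √(5.9² + 5.9² + ... + 5.9²) [15 terms] = √(15·5.9²) = 5.9√15 ≈ 22.8506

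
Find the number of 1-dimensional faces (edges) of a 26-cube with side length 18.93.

An n-cube has n·2^(n-1) edges. With n = 26: 26·33554432 = 872415232.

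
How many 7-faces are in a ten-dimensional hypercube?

f_7(10-cube) = (10 choose 7) · 2^3 = 960.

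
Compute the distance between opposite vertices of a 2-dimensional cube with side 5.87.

The space diagonal of an n-cube of side s is s√n. Here 5.87·√2 ≈ 8.30143.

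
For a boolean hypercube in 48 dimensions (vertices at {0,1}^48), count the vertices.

An n-cube has 2^n vertices; for n = 48 that is 2^48 = 281474976710656.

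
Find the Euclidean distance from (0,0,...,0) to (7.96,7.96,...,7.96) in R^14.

Diagonal = √14 · 7.96 ≈ 29.7836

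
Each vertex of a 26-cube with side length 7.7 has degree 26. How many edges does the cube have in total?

An n-cube has n·2^(n-1) edges. With n = 26: 26·33554432 = 872415232.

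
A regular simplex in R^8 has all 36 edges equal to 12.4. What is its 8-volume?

Volume = 12.4^8 · √(9/2^8) / 8! ≈ 2599.29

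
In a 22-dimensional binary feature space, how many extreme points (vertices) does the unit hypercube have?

The 22-cube has 2^22 = 4194304 vertices.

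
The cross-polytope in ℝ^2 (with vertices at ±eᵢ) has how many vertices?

The vertices are ±e_1, ..., ±e_2, so there are 2·2 = 4.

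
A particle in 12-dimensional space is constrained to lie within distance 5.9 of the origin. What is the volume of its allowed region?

V_12(5.9) = π^(12/2) · (5.9)^12 / Γ(12/2 + 1) ≈ 2.3757e+09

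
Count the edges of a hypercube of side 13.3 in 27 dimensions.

The 27-cube has n·2^(n-1) = 27·2^26 = 27·67108864 = 1811939328 edges.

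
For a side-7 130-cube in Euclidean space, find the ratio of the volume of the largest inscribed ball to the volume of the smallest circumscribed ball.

V_in/V_out = n^(-n/2) = 130^(-130/2) ≈ 3.92358e-138.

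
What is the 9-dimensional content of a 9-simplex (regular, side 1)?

V_9 = √(10) · 1^9 / (9! · 2^(9/2)) ≈ 3.85125e-07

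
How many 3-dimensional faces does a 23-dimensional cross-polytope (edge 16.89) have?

Each 3-face is the convex hull of 4 vertices, one chosen as ±e_i from each of 4 distinct axes: 2^4·C(23,4) = 141680.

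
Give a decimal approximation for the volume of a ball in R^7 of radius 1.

The n-ball volume is π^(n/2)·r^n/Γ(n/2+1). With n=7, r=1: V = 16·π^3/105 ≈ 4.72477.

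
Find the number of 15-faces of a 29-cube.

Number of 15-faces = C(29,15) · 2^(29-15) = 77558760 · 16384 = 1270722723840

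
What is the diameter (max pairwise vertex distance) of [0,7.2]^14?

||(7.2,7.2,...,7.2)|| = √(14)·7.2 ≈ 26.9399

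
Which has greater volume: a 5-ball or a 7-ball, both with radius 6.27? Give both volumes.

V_5(6.27) ≈ 51007.8. V_7(6.27) ≈ 1.79992e+06. The 7-ball is larger.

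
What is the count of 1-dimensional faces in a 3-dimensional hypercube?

An n-cube has C(n,k)·2^(n-k) k-faces. Here C(3,1)·2^2 = 3·4 = 12.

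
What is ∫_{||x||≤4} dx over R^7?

The n-ball volume is π^(n/2)·r^n/Γ(n/2+1). With n=7, r=4: V = 262144·π^3/105 ≈ 77410.6.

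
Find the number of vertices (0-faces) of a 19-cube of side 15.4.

f_0(19-cube) = (19 choose 0) · 2^19 = 524288.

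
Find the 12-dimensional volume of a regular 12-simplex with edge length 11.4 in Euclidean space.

Volume = 11.4^12 · √(13/2^12) / 12! ≈ 566.647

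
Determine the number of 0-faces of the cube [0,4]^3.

Number of 0-faces = C(3,0) · 2^(3-0) = 1 · 8 = 8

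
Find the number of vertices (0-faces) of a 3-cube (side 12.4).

Number of 0-faces = C(3,0) · 2^(3-0) = 1 · 8 = 8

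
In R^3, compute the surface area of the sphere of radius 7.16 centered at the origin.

|∂B_3(7.16)| = 4πr² = 4π·(7.16)² ≈ 644.223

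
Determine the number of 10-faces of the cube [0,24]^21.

Choose 10 of 21 axes to span the face (C(21,10) = 352716 ways), then fix each of the remaining 11 coordinates at one of its two extreme values (2^11 = 2048 ways): 352716·2048 = 722362368.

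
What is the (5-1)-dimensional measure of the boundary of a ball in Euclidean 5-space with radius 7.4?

S_5(7.4) = 2·π^(5/2)·(7.4)^4 / Γ(5/2) ≈ 78921.5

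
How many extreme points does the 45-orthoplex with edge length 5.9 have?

The 45-dimensional cross-polytope has 2n = 2·45 = 90 vertices.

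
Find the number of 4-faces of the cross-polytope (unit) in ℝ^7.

f_4(7-orthoplex) = 2^5 · (7 choose 5) = 672.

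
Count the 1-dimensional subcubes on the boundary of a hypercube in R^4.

f_1(4-cube) = (4 choose 1) · 2^3 = 32.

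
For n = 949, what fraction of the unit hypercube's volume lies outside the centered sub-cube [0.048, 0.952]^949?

1 - (1 - 2·0.048)^949 = 1 - 0.904^949 ≈ 1 - 2.534e-42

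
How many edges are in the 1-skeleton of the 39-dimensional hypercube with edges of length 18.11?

The 39-cube has n·2^(n-1) = 39·2^38 = 39·274877906944 = 10720238370816 edges.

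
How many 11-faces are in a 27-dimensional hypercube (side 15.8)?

Number of 11-faces = C(27,11) · 2^(27-11) = 13037895 · 65536 = 854451486720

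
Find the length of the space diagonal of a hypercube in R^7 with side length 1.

||(1,1,...,1)|| = √(7)·1 ≈ 2.64575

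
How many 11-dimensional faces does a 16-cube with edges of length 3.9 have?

f_11(16-cube) = (16 choose 11) · 2^5 = 139776.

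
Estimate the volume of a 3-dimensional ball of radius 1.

The n-ball volume is π^(n/2)·r^n/Γ(n/2+1). With n=3, r=1: V = 4·π/3 ≈ 4.18879.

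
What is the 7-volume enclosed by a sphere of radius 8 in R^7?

V = 33554432·π^3/105 ≈ 9.90855e+06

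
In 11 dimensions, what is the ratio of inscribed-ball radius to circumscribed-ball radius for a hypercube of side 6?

Ratio = (s/2)/(s√11/2) = 11^(-1/2) ≈ 0.301511.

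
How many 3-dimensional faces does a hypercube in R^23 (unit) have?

Choose 3 of 23 axes to span the face (C(23,3) = 1771 ways), then fix each of the remaining 20 coordinates at one of its two extreme values (2^20 = 1048576 ways): 1771·1048576 = 1857028096.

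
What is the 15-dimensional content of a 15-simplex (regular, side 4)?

V_15 = √(16) · 4^15 / (15! · 2^(15/2)) ≈ 1.81441e-05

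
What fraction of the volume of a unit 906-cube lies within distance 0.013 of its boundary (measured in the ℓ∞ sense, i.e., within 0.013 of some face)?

1 - (1 - 2·0.013)^906 = 1 - 0.974^906 ≈ 1 - 4.309e-11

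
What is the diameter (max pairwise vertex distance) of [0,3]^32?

||(3,3,...,3)|| = √(32)·3 ≈ 16.9706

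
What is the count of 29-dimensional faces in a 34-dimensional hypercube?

An n-cube has C(n,k)·2^(n-k) k-faces. Here C(34,29)·2^5 = 278256·32 = 8904192.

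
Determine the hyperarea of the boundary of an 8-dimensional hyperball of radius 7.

|∂B_8(7)| = 823543·π^4/3 ≈ 2.67402e+07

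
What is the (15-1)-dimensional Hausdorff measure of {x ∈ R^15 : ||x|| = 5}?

The surface area of an n-ball is 2π^(n/2) r^(n-1) / Γ(n/2). For n=15, r=5: 312500000000·π^7/27027 ≈ 3.49222e+10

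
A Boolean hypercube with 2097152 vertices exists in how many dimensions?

n = log_2(2097152) = 21.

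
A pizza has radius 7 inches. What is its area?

The n-ball volume is π^(n/2)·r^n/Γ(n/2+1). With n=2, r=7: V = 49·π ≈ 153.938.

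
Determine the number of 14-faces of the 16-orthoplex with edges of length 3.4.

An n-cross-polytope has 2^(k+1)·C(n,k+1) k-faces. Here 2^15·C(16,15) = 32768·16 = 524288.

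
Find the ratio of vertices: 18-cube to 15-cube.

The 18-cube has 2^18 = 262144 vertices. The 15-cube has 2^15 = 32768 vertices. Ratio: 262144/32768 = 8.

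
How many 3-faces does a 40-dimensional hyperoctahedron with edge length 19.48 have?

Each 3-face is the convex hull of 4 vertices, one chosen as ±e_i from each of 4 distinct axes: 2^4·C(40,4) = 1462240.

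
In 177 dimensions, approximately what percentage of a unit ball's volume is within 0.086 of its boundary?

1 - (1-0.086)^177 ≈ 0.9999998777 ≈ 99.999988%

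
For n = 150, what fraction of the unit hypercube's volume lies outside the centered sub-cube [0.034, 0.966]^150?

1 - (1 - 2·0.034)^150 = 1 - 0.932^150 ≈ 0.999974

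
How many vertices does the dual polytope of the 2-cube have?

Number of vertices = 2n = 4.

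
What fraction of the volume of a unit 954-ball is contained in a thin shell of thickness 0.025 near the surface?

V(inner)/V(outer) = ((1-0.025)/1)^954 ≈ 3.239e-11, so the shell fraction is 1 - 3.239e-11.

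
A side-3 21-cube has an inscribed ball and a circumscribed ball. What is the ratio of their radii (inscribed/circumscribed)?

Ratio = (s/2)/(s√21/2) = 21^(-1/2) ≈ 0.218218.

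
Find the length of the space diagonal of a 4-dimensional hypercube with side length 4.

d = √(4² + 4² + ... + 4²) [4 terms] = √(4·4²) = 4√4 = 8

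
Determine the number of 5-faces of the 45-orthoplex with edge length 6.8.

Each 5-face is the convex hull of 6 vertices, one chosen as ±e_i from each of 6 distinct axes: 2^6·C(45,6) = 521283840.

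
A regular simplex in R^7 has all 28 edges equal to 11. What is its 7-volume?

V_7 = √(8) · 11^7 / (7! · 2^(7/2)) ≈ 966.626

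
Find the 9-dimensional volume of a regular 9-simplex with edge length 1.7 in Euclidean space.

V_9 = √(10) · 1.7^9 / (9! · 2^(9/2)) ≈ 4.56712e-05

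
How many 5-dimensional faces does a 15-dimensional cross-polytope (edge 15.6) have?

Number of 5-faces = 2^(5+1) · C(15,5+1) = 64 · 5005 = 320320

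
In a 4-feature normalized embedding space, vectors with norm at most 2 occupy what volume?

V_4(2) = π^(4/2) · (2)^4 / Γ(4/2 + 1) = 8·π^2 ≈ 78.9568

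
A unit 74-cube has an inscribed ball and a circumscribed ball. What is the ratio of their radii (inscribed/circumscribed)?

For an n-cube of any side s, the inradius is s/2 and the circumradius is s√n/2, so the ratio is 1/√74 ≈ 0.116248.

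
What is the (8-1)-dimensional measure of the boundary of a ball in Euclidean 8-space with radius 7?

The surface area of an n-ball is 2π^(n/2) r^(n-1) / Γ(n/2). For n=8, r=7: 823543·π^4/3 ≈ 2.67402e+07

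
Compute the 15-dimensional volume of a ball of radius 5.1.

Volume = π^{15/2}·(5.1)^15/Γ(17/2) ≈ 1.56669e+10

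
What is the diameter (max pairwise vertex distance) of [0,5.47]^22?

The space diagonal of an n-cube of side s is s√n. Here 5.47·√22 ≈ 25.6566.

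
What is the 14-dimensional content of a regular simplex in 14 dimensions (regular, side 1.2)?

Volume = 1.2^14 · √(15/2^14) / 14! ≈ 4.4562e-12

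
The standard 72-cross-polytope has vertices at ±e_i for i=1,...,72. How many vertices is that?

An n-cross-polytope has 2n vertices; here n = 72, giving 144.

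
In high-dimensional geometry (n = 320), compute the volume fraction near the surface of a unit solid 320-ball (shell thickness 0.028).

1 - (1-0.028)^320 ≈ 0.999887 ≈ 99.9887%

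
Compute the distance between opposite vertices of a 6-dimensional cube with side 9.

The space diagonal of an n-cube of side s is s√n. Here 9·√6 ≈ 22.0454.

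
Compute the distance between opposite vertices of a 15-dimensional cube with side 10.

d = √(10² + 10² + ... + 10²) [15 terms] = √(15·10²) = 10√15 ≈ 38.7298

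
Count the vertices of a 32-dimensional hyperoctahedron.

Number of vertices = 2n = 64.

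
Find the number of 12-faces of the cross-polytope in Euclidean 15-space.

An n-cross-polytope has 2^(k+1)·C(n,k+1) k-faces. Here 2^13·C(15,13) = 8192·105 = 860160.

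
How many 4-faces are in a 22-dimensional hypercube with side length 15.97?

Number of 4-faces = C(22,4) · 2^(22-4) = 7315 · 262144 = 1917583360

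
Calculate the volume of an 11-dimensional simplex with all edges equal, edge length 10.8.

Volume = 10.8^11 · √(12/2^11) / 11! ≈ 447.127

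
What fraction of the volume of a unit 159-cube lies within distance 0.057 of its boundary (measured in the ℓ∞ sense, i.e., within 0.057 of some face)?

Shell fraction = 1 - (1-0.114)^159 ≈ 0.9999999956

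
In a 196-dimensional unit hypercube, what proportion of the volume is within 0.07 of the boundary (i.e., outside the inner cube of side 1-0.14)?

Shell fraction = 1 - (1-0.14)^196 ≈ 1 - 1.451e-13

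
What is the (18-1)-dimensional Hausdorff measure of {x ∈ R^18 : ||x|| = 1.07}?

S_18(1.07) = 2·π^(18/2)·(1.07)^17 / Γ(18/2) ≈ 4.67071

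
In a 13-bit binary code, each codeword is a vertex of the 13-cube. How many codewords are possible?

Number of vertices = 2^13 = 8192.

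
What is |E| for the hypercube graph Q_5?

Number of 1-faces = C(5,1)·2^(5-1) = 5·16 = 80.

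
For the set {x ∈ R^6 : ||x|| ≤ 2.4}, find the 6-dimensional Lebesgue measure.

The n-ball volume is π^(n/2)·r^n/Γ(n/2+1). With n=6, r=2.4: V ≈ 987.565.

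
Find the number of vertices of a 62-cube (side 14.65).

Each vertex is a binary string of length 62, so there are 2^62 = 4611686018427387904.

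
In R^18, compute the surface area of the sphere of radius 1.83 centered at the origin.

The surface area of an n-ball is 2π^(n/2) r^(n-1) / Γ(n/2). For n=18, r=1.83: 42808.2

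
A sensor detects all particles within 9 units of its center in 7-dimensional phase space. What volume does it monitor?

V_7(9) = π^(7/2) · (9)^7 / Γ(7/2 + 1) = 25509168·π^3/35 ≈ 2.25984e+07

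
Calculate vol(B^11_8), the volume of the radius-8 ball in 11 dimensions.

Volume = π^{11/2}·(8)^11/Γ(13/2) = 549755813888·π^5/10395 ≈ 1.61843e+10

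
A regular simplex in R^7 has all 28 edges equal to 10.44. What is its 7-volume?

Volume = 10.44^7 · √(8/2^7) / 7! ≈ 670.522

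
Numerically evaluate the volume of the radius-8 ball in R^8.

V_8(8) = π^(8/2) · (8)^8 / Γ(8/2 + 1) = 2097152·π^4/3 ≈ 6.80939e+07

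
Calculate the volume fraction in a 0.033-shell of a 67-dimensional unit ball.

V(inner)/V(outer) = ((1-0.033)/1)^67 ≈ 0.1056, so the shell fraction is 0.894422.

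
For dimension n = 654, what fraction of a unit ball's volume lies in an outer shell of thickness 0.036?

1 - (1-0.036)^654 ≈ 1 - 3.858e-11 ≈ (100 - 3.86e-09)%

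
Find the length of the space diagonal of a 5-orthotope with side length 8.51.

The space diagonal of an n-cube of side s is s√n. Here 8.51·√5 ≈ 19.0289.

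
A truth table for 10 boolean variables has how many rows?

An n-cube has 2^n vertices; for n = 10 that is 2^10 = 1024.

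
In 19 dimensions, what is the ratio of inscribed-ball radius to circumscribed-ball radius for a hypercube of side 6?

r_in / r_out = (6/2) / (6√19/2) = 1/√19 ≈ 0.229416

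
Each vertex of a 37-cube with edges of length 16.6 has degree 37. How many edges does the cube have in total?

Each of the 2^37 = 137438953472 vertices has degree 37; total edges = 37·2^37/2 = 2542620639232.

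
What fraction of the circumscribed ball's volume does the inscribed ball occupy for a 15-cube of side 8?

V_in / V_out = (r_in/r_out)^15 = (1/√15)^15 = 15^(-15/2) ≈ 1.51118e-09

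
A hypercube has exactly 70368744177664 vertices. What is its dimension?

The n-cube has 2^n vertices, and 70368744177664 = 2^46, so n = 46.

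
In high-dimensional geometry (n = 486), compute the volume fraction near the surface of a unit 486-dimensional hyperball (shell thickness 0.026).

1 - (1-0.026)^486 ≈ 0.999997248 ≈ 99.999725%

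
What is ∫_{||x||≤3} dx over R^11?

V = 419904·π^5/385 ≈ 333763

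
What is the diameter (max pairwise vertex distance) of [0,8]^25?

The space diagonal of an n-cube of side s is s√n. Here 8·√25 = 40.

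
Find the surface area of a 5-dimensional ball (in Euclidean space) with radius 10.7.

S = n·V_n(r)/r = 5·V_5(10.7)/10.7 (volume-to-surface relation), giving 344988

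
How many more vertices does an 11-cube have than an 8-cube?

The 11-cube has 2^11 = 2048 vertices. The 8-cube has 2^8 = 256 vertices. Difference: 2048 - 256 = 1792.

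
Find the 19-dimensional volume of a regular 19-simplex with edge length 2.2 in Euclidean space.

For a regular n-simplex with edge a, V = (a^n / n!)·√((n+1)/2^n). With a=2.2, n=19: V ≈ 1.62804e-13.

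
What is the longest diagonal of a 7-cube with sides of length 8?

d = √(8² + 8² + ... + 8²) [7 terms] = √(7·8²) = 8√7 ≈ 21.166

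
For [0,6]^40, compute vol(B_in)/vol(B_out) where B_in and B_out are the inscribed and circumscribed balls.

The radii are 6/2 and 6√40/2, so the volume ratio is (1/√40)^40 = 40^{-40/2} ≈ 9.09495e-33.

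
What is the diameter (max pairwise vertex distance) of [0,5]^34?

d = √(5² + 5² + ... + 5²) [34 terms] = √(34·5²) = 5√34 ≈ 29.1548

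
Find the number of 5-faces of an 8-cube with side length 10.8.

Number of 5-faces = C(8,5) · 2^(8-5) = 56 · 8 = 448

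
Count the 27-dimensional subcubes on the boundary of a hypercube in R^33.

f_27(33-cube) = (33 choose 27) · 2^6 = 70884352.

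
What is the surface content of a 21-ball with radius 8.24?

|∂B_21(8.24)| ≈ 6.09974e+17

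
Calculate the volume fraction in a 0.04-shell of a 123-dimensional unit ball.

1 - (1-0.04)^123 ≈ 0.993403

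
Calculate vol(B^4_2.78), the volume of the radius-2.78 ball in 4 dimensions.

V_4(2.78) = π^(4/2) · (2.78)^4 / Γ(4/2 + 1) ≈ 294.747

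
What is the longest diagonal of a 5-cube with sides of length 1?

The space diagonal of an n-cube of side s is s√n. Here 1·√5 ≈ 2.23607.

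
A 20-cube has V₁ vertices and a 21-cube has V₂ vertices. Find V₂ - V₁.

V₁ = 2^20 = 1048576. V₂ = 2^21 = 2097152. V₂ - V₁ = 1048576.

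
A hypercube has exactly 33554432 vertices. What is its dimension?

Since 2^n = 33554432, we have n = 25.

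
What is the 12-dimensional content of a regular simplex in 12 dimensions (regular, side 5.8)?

V_12 = √(13) · 5.8^12 / (12! · 2^(12/2)) ≈ 0.170448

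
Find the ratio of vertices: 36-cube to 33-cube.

The 36-cube has 2^36 = 68719476736 vertices. The 33-cube has 2^33 = 8589934592 vertices. Ratio: 68719476736/8589934592 = 8.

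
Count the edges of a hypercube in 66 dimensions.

Each of the 2^66 = 73786976294838206464 vertices has degree 66; total edges = 66·2^66/2 = 2434970217729660813312.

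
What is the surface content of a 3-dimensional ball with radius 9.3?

|∂B_3(9.3)| = 4πr² = 4π·(9.3)² ≈ 1086.87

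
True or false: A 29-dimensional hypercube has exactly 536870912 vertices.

True. The 29-cube has 2^29 = 536870912 vertices.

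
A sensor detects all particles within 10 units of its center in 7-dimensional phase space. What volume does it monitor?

V_7(10) = π^(7/2) · (10)^7 / Γ(7/2 + 1) = 32000000·π^3/21 ≈ 4.72477e+07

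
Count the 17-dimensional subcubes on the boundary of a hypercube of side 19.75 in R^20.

An n-cube has C(n,k)·2^(n-k) k-faces. Here C(20,17)·2^3 = 1140·8 = 9120.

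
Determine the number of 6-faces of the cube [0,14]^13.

Number of 6-faces = C(13,6) · 2^(13-6) = 1716 · 128 = 219648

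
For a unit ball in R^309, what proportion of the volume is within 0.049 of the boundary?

V(inner)/V(outer) = ((1-0.049)/1)^309 ≈ 1.81e-07, so the shell fraction is 0.999999819.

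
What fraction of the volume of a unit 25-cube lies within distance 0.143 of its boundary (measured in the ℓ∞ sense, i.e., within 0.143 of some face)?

The inner cube has side 1-2·0.143 = 0.714 and volume (0.714)^25 ≈ 0.00022, so the shell holds 0.99978 of the volume.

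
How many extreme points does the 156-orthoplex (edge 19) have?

An n-cross-polytope has 2n vertices; here n = 156, giving 312.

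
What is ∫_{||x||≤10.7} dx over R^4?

V_4(10.7) = π^(4/2) · (10.7)^4 / Γ(4/2 + 1) ≈ 64685.2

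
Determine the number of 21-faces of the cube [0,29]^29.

An n-cube has C(n,k)·2^(n-k) k-faces. Here C(29,21)·2^8 = 4292145·256 = 1098789120.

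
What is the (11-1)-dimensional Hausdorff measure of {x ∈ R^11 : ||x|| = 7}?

S_11(7) = 2·π^(11/2)·(7)^10 / Γ(11/2) = 2582630848·π^5/135 ≈ 5.85434e+09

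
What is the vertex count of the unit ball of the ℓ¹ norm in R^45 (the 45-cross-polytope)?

The 45-dimensional cross-polytope has 2n = 2·45 = 90 vertices.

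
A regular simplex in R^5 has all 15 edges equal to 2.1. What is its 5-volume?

V = (2.1^5 / 5!) · √((5+1) / 2^5) ≈ 0.147372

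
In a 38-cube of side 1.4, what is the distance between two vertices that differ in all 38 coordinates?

Diagonal = √38 · 1.4 ≈ 8.63018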